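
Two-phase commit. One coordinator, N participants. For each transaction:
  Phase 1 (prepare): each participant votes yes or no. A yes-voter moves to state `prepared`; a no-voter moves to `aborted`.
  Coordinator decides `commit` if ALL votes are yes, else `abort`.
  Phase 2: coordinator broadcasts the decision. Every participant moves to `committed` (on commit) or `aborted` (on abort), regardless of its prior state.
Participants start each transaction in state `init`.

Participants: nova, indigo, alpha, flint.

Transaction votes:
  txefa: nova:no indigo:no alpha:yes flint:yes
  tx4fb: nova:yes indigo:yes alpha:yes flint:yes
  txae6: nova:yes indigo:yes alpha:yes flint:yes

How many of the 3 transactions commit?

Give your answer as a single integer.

Answer: 2

Derivation:
txefa: no from nova, indigo -> abort (commits=0)
tx4fb: all yes -> commit (commits=1)
txae6: all yes -> commit (commits=2)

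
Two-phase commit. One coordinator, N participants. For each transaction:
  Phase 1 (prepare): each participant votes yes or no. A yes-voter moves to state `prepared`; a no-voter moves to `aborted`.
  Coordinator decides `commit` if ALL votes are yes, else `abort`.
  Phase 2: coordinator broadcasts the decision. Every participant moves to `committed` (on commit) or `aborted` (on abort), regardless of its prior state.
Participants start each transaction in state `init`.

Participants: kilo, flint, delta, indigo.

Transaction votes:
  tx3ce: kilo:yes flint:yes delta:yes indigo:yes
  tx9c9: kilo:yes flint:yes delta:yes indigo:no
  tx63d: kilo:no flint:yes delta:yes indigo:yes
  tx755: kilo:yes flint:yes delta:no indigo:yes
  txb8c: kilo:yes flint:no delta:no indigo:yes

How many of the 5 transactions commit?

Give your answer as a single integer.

Answer: 1

Derivation:
tx3ce: all yes -> commit (commits=1)
tx9c9: no from indigo -> abort (commits=1)
tx63d: no from kilo -> abort (commits=1)
tx755: no from delta -> abort (commits=1)
txb8c: no from flint, delta -> abort (commits=1)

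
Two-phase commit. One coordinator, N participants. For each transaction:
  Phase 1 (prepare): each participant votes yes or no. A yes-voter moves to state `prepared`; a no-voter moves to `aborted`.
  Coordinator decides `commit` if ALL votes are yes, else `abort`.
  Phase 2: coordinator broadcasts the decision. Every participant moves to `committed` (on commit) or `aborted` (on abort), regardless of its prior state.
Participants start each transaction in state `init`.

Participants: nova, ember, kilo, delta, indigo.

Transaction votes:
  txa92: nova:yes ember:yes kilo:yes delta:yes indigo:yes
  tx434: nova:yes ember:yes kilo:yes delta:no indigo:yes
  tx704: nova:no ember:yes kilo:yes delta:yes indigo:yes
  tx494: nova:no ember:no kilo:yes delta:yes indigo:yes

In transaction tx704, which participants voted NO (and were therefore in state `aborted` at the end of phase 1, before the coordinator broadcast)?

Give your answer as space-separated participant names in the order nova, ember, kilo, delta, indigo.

Answer: nova

Derivation:
Txn tx704 phase 1: nova no -> aborted; ember yes -> prepared; kilo yes -> prepared; delta yes -> prepared; indigo yes -> prepared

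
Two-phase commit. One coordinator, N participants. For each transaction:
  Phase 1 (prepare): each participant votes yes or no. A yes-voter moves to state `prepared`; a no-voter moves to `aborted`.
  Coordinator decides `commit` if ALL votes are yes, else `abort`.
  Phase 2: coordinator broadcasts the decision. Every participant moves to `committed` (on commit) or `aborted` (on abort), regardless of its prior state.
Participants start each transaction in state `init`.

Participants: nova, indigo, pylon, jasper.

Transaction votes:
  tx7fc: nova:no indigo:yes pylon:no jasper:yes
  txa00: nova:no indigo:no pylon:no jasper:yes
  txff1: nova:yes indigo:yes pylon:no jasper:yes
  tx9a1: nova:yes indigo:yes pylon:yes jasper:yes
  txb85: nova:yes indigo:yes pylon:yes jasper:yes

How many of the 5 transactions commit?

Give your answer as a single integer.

tx7fc: no from nova, pylon -> abort (commits=0)
txa00: no from nova, indigo, pylon -> abort (commits=0)
txff1: no from pylon -> abort (commits=0)
tx9a1: all yes -> commit (commits=1)
txb85: all yes -> commit (commits=2)

Answer: 2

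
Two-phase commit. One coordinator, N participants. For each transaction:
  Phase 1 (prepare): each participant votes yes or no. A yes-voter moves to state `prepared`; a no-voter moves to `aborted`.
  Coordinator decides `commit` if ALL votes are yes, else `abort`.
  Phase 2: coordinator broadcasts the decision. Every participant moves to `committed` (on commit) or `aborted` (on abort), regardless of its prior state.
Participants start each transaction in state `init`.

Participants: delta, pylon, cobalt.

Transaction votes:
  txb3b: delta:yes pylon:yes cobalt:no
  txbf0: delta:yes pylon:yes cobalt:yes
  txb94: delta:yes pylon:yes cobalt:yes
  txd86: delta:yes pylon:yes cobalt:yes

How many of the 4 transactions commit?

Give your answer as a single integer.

Answer: 3

Derivation:
txb3b: no from cobalt -> abort (commits=0)
txbf0: all yes -> commit (commits=1)
txb94: all yes -> commit (commits=2)
txd86: all yes -> commit (commits=3)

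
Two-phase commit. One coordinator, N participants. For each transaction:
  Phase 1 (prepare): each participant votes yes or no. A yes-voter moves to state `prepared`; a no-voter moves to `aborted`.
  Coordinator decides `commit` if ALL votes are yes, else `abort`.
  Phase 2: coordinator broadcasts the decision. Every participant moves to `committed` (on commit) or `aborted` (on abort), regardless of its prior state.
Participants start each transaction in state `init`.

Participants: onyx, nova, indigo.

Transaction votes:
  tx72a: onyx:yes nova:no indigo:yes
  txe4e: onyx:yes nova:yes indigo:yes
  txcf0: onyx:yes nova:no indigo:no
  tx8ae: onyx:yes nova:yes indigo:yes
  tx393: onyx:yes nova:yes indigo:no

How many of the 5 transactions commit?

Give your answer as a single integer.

tx72a: no from nova -> abort (commits=0)
txe4e: all yes -> commit (commits=1)
txcf0: no from nova, indigo -> abort (commits=1)
tx8ae: all yes -> commit (commits=2)
tx393: no from indigo -> abort (commits=2)

Answer: 2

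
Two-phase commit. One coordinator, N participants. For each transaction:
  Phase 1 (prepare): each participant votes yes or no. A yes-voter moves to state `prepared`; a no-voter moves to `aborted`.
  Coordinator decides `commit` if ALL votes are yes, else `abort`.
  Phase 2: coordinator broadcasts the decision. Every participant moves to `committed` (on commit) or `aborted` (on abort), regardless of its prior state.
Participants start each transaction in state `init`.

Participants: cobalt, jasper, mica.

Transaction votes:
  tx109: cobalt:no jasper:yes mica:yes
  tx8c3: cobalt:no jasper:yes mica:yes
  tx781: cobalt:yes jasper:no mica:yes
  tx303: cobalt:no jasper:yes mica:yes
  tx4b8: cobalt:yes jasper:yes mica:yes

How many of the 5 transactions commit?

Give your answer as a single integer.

tx109: no from cobalt -> abort (commits=0)
tx8c3: no from cobalt -> abort (commits=0)
tx781: no from jasper -> abort (commits=0)
tx303: no from cobalt -> abort (commits=0)
tx4b8: all yes -> commit (commits=1)

Answer: 1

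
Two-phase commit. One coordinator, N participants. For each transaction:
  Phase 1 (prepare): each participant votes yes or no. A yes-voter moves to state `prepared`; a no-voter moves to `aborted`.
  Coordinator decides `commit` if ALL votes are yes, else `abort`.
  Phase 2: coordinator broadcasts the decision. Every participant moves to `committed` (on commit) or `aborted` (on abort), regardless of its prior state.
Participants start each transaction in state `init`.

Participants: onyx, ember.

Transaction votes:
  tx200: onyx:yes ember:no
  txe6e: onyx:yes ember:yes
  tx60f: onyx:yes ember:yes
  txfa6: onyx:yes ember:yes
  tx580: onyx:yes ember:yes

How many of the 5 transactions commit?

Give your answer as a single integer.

Answer: 4

Derivation:
tx200: no from ember -> abort (commits=0)
txe6e: all yes -> commit (commits=1)
tx60f: all yes -> commit (commits=2)
txfa6: all yes -> commit (commits=3)
tx580: all yes -> commit (commits=4)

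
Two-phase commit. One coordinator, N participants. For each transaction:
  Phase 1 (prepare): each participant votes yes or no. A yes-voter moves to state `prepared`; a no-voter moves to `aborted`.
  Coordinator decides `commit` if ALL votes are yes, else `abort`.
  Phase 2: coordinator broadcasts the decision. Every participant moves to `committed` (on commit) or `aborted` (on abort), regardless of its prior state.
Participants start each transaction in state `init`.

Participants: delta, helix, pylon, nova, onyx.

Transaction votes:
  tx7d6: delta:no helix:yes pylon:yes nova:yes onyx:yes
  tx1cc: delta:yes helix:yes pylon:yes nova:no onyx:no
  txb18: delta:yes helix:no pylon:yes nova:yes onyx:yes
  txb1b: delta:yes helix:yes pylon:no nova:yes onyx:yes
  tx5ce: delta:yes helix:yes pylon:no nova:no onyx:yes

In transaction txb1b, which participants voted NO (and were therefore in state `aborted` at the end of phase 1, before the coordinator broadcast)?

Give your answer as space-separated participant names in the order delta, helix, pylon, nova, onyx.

Txn txb1b phase 1: delta yes -> prepared; helix yes -> prepared; pylon no -> aborted; nova yes -> prepared; onyx yes -> prepared

Answer: pylon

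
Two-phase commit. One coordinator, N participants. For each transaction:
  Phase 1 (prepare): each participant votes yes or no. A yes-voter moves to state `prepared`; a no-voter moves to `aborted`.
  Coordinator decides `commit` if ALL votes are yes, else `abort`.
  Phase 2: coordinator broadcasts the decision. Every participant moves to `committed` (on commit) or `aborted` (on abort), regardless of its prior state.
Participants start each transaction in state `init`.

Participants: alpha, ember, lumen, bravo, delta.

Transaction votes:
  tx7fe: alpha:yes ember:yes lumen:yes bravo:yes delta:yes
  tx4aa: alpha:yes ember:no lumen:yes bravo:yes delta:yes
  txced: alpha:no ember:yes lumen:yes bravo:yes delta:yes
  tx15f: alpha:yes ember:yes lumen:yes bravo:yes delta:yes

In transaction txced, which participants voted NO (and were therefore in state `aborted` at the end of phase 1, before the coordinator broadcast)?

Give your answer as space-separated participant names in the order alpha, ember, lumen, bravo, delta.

Answer: alpha

Derivation:
Txn txced phase 1: alpha no -> aborted; ember yes -> prepared; lumen yes -> prepared; bravo yes -> prepared; delta yes -> prepared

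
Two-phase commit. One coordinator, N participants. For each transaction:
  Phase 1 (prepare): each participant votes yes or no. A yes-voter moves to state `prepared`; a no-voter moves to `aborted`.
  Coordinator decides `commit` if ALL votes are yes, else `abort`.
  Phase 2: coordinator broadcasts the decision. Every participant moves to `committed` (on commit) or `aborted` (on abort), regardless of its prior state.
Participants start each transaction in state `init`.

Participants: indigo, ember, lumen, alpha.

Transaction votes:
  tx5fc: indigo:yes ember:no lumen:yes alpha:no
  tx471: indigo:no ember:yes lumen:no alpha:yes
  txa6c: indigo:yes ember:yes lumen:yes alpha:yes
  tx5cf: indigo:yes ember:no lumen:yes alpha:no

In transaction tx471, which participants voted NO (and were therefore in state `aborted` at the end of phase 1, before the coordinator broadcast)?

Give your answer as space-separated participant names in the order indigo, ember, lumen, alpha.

Answer: indigo lumen

Derivation:
Txn tx471 phase 1: indigo no -> aborted; ember yes -> prepared; lumen no -> aborted; alpha yes -> prepared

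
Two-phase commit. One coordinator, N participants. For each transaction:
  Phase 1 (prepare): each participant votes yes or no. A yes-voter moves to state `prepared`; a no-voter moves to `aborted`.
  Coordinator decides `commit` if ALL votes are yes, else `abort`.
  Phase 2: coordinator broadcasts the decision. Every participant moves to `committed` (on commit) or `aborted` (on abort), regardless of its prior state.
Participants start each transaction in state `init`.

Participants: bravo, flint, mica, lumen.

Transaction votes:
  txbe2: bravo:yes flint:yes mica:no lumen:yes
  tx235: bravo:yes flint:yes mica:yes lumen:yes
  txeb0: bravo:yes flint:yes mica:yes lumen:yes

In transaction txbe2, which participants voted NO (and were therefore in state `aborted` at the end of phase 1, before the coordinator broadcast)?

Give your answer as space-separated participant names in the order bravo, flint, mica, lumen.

Answer: mica

Derivation:
Txn txbe2 phase 1: bravo yes -> prepared; flint yes -> prepared; mica no -> aborted; lumen yes -> prepared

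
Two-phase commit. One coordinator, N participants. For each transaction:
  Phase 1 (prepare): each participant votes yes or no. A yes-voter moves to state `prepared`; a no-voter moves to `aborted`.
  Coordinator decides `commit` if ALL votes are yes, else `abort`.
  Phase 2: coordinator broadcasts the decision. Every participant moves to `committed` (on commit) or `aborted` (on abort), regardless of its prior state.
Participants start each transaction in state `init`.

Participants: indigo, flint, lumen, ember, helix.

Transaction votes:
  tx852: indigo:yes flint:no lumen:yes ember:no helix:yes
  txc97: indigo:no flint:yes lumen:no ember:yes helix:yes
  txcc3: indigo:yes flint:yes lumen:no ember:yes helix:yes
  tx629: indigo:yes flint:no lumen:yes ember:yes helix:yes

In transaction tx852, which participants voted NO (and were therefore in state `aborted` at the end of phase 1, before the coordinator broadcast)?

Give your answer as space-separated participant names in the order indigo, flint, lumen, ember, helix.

Txn tx852 phase 1: indigo yes -> prepared; flint no -> aborted; lumen yes -> prepared; ember no -> aborted; helix yes -> prepared

Answer: flint ember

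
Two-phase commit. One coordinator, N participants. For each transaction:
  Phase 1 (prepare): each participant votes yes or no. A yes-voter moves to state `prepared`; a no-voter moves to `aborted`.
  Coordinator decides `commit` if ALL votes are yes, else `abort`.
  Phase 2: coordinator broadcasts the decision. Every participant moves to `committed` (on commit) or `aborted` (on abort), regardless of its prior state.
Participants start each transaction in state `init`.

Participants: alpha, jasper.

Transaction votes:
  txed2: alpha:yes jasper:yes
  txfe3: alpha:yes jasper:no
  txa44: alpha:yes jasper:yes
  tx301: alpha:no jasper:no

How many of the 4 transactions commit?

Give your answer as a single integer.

txed2: all yes -> commit (commits=1)
txfe3: no from jasper -> abort (commits=1)
txa44: all yes -> commit (commits=2)
tx301: no from alpha, jasper -> abort (commits=2)

Answer: 2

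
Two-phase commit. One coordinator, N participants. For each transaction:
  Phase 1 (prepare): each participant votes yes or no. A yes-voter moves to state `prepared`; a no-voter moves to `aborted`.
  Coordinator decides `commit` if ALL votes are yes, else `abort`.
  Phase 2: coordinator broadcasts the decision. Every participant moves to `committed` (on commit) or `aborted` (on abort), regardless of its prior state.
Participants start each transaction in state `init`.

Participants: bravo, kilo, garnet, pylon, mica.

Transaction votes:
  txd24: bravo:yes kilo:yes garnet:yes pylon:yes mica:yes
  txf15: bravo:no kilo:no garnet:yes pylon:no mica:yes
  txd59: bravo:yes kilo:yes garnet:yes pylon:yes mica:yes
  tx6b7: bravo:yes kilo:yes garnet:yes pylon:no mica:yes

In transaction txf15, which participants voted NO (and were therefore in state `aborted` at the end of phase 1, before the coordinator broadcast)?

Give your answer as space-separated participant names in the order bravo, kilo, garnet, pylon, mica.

Answer: bravo kilo pylon

Derivation:
Txn txf15 phase 1: bravo no -> aborted; kilo no -> aborted; garnet yes -> prepared; pylon no -> aborted; mica yes -> prepared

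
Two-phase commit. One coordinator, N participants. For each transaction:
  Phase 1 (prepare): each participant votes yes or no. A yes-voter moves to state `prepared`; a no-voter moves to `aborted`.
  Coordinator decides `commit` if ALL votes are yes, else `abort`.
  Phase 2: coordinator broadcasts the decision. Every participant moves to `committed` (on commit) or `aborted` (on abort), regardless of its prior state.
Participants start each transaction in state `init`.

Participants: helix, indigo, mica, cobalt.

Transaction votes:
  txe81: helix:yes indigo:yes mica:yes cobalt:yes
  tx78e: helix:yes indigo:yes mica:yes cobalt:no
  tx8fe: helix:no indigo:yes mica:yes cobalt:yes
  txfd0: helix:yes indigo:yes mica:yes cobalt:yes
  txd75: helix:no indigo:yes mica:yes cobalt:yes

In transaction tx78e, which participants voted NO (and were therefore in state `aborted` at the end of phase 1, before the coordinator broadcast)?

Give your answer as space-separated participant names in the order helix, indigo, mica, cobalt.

Answer: cobalt

Derivation:
Txn tx78e phase 1: helix yes -> prepared; indigo yes -> prepared; mica yes -> prepared; cobalt no -> aborted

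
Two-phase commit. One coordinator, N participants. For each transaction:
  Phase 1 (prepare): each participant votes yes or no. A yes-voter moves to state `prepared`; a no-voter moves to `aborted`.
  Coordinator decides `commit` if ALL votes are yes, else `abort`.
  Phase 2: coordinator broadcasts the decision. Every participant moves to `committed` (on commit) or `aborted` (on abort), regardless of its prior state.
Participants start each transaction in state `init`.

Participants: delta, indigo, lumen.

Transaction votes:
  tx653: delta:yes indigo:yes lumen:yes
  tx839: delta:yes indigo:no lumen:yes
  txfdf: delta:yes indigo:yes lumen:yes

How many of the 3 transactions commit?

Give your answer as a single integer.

tx653: all yes -> commit (commits=1)
tx839: no from indigo -> abort (commits=1)
txfdf: all yes -> commit (commits=2)

Answer: 2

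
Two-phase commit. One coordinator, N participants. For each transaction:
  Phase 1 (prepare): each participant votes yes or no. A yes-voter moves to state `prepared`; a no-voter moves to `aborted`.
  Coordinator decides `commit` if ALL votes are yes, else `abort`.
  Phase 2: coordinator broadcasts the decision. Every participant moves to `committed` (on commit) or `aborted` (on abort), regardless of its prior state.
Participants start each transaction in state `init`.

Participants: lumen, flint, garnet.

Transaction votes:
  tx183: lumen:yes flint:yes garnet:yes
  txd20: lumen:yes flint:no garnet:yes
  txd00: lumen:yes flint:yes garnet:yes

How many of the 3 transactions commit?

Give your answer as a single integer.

Answer: 2

Derivation:
tx183: all yes -> commit (commits=1)
txd20: no from flint -> abort (commits=1)
txd00: all yes -> commit (commits=2)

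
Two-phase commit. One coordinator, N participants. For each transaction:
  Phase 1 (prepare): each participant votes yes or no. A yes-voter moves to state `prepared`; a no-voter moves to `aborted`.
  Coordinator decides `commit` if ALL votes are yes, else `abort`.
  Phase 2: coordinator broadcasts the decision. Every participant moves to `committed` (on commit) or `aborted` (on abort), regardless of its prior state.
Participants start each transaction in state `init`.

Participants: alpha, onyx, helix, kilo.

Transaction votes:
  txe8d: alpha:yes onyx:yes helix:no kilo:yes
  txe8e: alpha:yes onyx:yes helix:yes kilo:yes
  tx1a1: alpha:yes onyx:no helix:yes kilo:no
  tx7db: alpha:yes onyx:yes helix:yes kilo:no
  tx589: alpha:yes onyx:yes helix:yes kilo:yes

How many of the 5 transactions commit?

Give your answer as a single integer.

Answer: 2

Derivation:
txe8d: no from helix -> abort (commits=0)
txe8e: all yes -> commit (commits=1)
tx1a1: no from onyx, kilo -> abort (commits=1)
tx7db: no from kilo -> abort (commits=1)
tx589: all yes -> commit (commits=2)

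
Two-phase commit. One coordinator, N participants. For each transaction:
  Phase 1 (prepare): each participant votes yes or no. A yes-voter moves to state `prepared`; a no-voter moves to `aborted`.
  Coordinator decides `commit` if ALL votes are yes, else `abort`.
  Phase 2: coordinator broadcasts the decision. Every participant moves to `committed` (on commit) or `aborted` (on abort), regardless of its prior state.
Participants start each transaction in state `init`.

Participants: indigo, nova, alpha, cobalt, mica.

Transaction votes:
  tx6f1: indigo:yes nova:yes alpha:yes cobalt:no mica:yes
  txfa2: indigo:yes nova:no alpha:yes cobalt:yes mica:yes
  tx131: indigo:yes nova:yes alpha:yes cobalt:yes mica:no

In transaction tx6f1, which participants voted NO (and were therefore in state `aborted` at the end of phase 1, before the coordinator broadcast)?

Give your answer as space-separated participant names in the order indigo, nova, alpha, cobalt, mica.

Answer: cobalt

Derivation:
Txn tx6f1 phase 1: indigo yes -> prepared; nova yes -> prepared; alpha yes -> prepared; cobalt no -> aborted; mica yes -> prepared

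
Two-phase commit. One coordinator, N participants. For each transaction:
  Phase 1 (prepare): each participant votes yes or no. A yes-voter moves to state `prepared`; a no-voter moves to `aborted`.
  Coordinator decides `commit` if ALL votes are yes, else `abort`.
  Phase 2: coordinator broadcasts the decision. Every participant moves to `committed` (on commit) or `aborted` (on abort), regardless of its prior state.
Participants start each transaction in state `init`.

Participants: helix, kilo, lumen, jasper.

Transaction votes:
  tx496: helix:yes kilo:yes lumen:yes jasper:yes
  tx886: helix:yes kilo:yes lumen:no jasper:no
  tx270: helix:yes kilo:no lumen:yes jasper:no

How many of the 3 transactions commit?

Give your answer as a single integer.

Answer: 1

Derivation:
tx496: all yes -> commit (commits=1)
tx886: no from lumen, jasper -> abort (commits=1)
tx270: no from kilo, jasper -> abort (commits=1)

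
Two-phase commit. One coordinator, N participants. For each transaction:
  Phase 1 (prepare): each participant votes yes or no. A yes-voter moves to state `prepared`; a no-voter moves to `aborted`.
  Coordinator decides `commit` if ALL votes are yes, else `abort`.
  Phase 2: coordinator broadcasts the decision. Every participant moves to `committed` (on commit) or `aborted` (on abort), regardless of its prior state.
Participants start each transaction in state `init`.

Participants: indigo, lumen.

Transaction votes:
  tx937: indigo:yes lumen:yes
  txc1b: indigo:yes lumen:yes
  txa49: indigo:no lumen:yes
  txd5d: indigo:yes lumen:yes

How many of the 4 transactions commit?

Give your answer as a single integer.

tx937: all yes -> commit (commits=1)
txc1b: all yes -> commit (commits=2)
txa49: no from indigo -> abort (commits=2)
txd5d: all yes -> commit (commits=3)

Answer: 3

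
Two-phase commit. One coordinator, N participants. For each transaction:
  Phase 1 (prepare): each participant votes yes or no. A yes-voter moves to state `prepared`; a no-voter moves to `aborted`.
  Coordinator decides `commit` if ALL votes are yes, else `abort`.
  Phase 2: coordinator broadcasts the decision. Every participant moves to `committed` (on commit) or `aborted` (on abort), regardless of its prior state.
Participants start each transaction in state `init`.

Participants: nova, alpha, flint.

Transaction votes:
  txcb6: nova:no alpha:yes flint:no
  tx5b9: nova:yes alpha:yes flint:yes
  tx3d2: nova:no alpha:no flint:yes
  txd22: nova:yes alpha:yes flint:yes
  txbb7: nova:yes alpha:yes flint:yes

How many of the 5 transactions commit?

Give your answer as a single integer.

txcb6: no from nova, flint -> abort (commits=0)
tx5b9: all yes -> commit (commits=1)
tx3d2: no from nova, alpha -> abort (commits=1)
txd22: all yes -> commit (commits=2)
txbb7: all yes -> commit (commits=3)

Answer: 3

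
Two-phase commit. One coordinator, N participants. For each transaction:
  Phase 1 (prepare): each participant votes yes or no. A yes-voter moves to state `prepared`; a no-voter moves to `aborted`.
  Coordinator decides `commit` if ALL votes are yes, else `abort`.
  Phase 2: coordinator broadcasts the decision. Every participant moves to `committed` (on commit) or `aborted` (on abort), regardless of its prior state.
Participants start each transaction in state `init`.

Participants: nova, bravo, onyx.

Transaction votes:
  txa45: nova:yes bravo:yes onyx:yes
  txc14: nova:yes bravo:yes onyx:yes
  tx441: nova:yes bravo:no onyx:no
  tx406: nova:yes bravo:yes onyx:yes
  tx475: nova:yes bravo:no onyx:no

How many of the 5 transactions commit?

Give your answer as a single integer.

Answer: 3

Derivation:
txa45: all yes -> commit (commits=1)
txc14: all yes -> commit (commits=2)
tx441: no from bravo, onyx -> abort (commits=2)
tx406: all yes -> commit (commits=3)
tx475: no from bravo, onyx -> abort (commits=3)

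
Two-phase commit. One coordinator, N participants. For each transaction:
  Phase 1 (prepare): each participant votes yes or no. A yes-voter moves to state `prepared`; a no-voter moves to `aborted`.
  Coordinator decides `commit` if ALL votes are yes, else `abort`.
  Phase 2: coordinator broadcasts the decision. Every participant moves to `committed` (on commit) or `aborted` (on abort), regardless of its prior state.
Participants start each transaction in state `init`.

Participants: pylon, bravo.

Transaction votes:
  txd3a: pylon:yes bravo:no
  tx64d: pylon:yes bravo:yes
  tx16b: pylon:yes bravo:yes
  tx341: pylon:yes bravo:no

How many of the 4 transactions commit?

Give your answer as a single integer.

Answer: 2

Derivation:
txd3a: no from bravo -> abort (commits=0)
tx64d: all yes -> commit (commits=1)
tx16b: all yes -> commit (commits=2)
tx341: no from bravo -> abort (commits=2)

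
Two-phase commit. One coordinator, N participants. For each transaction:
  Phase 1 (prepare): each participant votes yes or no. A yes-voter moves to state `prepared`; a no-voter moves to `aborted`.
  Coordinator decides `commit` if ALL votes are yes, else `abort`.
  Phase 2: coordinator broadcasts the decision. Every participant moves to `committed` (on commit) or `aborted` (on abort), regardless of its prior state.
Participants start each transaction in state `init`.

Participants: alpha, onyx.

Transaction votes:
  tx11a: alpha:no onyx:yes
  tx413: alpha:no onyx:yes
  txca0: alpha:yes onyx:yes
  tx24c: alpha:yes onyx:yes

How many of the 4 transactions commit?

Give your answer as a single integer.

tx11a: no from alpha -> abort (commits=0)
tx413: no from alpha -> abort (commits=0)
txca0: all yes -> commit (commits=1)
tx24c: all yes -> commit (commits=2)

Answer: 2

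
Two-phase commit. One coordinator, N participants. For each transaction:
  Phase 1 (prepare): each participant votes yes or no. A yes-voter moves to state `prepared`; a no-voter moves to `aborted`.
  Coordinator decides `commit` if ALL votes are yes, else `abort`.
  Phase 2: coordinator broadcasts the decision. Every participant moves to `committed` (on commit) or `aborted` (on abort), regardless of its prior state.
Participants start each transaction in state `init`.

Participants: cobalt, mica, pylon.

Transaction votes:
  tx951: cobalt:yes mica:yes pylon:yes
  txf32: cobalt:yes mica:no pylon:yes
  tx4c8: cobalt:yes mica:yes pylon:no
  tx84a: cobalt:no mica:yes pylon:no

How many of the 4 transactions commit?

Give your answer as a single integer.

Answer: 1

Derivation:
tx951: all yes -> commit (commits=1)
txf32: no from mica -> abort (commits=1)
tx4c8: no from pylon -> abort (commits=1)
tx84a: no from cobalt, pylon -> abort (commits=1)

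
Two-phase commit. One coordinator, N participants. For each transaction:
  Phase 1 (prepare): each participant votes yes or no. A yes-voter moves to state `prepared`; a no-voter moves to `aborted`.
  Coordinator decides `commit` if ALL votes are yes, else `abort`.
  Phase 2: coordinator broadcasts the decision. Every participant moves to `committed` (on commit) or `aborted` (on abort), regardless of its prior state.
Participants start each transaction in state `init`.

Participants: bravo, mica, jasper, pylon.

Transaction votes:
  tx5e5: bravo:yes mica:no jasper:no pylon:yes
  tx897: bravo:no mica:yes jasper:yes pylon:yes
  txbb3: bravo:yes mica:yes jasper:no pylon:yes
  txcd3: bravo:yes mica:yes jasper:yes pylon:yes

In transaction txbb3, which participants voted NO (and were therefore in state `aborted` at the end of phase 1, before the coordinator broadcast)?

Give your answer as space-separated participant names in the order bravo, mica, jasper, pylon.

Txn txbb3 phase 1: bravo yes -> prepared; mica yes -> prepared; jasper no -> aborted; pylon yes -> prepared

Answer: jasper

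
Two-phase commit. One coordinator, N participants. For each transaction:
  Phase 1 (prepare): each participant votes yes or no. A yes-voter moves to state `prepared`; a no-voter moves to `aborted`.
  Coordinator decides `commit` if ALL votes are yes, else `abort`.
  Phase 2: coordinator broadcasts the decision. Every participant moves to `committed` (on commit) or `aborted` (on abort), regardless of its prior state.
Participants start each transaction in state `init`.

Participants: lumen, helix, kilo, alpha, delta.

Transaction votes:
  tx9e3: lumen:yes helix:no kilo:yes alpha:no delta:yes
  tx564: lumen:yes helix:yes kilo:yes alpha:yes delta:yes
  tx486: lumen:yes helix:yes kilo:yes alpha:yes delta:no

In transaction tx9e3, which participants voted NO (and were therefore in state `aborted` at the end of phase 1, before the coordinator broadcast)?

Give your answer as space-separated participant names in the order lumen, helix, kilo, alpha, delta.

Txn tx9e3 phase 1: lumen yes -> prepared; helix no -> aborted; kilo yes -> prepared; alpha no -> aborted; delta yes -> prepared

Answer: helix alpha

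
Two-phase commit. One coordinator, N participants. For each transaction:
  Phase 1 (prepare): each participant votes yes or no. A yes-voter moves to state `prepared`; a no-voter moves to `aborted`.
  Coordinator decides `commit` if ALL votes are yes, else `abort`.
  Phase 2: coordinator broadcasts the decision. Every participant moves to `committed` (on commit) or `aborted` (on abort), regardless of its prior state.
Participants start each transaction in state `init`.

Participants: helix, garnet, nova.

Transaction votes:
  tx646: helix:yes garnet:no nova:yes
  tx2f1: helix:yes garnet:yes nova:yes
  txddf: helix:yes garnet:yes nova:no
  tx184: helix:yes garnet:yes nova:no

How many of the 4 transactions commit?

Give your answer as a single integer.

tx646: no from garnet -> abort (commits=0)
tx2f1: all yes -> commit (commits=1)
txddf: no from nova -> abort (commits=1)
tx184: no from nova -> abort (commits=1)

Answer: 1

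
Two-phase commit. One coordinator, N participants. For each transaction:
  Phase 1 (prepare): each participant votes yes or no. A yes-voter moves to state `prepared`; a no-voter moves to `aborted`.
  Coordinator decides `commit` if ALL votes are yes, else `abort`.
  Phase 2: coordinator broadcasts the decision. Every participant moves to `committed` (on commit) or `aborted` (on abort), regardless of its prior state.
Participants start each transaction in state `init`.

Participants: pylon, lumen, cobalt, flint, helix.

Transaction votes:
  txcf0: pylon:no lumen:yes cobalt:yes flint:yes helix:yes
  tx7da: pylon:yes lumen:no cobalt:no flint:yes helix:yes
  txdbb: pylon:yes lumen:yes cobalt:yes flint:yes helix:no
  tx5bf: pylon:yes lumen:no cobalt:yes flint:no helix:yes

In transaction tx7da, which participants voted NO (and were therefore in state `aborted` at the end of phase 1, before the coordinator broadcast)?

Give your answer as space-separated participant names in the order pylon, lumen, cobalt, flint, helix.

Txn tx7da phase 1: pylon yes -> prepared; lumen no -> aborted; cobalt no -> aborted; flint yes -> prepared; helix yes -> prepared

Answer: lumen cobalt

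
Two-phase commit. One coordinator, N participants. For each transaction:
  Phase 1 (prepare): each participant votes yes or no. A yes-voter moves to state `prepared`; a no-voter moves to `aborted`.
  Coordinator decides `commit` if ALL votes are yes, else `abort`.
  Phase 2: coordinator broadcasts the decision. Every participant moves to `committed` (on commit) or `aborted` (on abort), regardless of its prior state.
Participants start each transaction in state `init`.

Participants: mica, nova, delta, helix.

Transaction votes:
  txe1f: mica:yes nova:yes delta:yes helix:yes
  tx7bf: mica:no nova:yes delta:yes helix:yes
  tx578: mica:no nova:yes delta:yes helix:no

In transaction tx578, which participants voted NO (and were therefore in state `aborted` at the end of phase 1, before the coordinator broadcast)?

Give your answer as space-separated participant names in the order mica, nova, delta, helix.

Txn tx578 phase 1: mica no -> aborted; nova yes -> prepared; delta yes -> prepared; helix no -> aborted

Answer: mica helix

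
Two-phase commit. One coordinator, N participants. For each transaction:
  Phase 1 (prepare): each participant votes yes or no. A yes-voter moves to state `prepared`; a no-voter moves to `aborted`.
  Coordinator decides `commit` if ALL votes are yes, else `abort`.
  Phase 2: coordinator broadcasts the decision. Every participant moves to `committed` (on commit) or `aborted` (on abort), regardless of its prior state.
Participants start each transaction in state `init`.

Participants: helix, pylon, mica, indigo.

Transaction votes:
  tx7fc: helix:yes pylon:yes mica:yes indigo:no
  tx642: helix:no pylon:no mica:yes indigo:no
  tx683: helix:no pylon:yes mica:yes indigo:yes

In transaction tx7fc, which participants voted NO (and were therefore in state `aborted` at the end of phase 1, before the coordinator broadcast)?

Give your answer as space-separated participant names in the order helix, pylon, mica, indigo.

Answer: indigo

Derivation:
Txn tx7fc phase 1: helix yes -> prepared; pylon yes -> prepared; mica yes -> prepared; indigo no -> aborted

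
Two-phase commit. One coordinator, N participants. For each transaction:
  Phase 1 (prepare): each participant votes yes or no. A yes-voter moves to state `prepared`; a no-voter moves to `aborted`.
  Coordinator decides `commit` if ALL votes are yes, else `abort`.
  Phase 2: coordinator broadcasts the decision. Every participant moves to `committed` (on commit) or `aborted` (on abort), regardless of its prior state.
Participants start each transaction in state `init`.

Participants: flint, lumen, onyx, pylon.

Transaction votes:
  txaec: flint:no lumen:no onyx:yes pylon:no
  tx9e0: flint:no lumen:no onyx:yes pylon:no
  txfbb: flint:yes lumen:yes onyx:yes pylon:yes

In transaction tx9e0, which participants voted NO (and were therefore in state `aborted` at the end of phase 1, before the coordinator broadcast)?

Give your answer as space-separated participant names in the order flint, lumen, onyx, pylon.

Answer: flint lumen pylon

Derivation:
Txn tx9e0 phase 1: flint no -> aborted; lumen no -> aborted; onyx yes -> prepared; pylon no -> aborted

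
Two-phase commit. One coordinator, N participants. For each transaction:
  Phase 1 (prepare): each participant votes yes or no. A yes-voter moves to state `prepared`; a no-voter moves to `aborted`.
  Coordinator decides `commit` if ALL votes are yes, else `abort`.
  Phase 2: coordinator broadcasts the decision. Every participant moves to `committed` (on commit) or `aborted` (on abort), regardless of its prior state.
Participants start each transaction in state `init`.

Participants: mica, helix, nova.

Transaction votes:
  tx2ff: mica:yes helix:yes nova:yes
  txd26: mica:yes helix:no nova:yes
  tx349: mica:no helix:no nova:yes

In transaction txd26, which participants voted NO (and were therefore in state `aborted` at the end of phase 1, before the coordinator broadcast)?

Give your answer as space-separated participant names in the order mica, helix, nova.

Txn txd26 phase 1: mica yes -> prepared; helix no -> aborted; nova yes -> prepared

Answer: helix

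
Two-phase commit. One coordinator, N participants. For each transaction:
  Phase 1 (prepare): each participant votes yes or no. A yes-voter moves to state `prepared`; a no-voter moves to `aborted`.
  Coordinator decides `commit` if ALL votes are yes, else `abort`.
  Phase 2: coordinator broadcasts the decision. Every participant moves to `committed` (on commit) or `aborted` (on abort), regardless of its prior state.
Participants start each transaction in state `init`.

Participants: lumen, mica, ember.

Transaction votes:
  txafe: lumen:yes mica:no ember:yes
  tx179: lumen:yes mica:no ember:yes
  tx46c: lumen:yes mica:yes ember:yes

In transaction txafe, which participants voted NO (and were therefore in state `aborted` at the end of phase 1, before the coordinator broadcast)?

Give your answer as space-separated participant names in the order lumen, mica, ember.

Answer: mica

Derivation:
Txn txafe phase 1: lumen yes -> prepared; mica no -> aborted; ember yes -> prepared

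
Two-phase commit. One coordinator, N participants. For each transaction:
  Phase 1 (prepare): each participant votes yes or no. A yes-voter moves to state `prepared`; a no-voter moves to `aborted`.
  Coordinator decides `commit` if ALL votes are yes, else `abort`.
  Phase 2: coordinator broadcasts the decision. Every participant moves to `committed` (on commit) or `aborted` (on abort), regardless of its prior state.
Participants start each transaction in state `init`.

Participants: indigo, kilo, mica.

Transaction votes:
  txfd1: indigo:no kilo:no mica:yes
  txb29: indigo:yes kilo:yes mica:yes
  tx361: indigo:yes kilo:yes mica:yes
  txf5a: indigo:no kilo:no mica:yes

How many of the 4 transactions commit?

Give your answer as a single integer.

txfd1: no from indigo, kilo -> abort (commits=0)
txb29: all yes -> commit (commits=1)
tx361: all yes -> commit (commits=2)
txf5a: no from indigo, kilo -> abort (commits=2)

Answer: 2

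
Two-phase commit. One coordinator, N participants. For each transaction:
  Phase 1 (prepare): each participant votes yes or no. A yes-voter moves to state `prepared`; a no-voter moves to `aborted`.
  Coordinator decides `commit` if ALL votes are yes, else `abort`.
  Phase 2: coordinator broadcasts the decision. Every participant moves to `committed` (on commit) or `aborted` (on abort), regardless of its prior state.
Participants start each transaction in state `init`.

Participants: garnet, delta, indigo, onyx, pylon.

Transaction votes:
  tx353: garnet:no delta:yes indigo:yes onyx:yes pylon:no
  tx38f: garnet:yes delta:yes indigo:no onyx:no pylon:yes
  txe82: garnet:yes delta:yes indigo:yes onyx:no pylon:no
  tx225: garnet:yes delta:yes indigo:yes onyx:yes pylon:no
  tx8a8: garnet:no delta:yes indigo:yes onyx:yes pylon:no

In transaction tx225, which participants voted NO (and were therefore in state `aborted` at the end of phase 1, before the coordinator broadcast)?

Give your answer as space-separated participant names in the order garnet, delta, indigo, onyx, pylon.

Answer: pylon

Derivation:
Txn tx225 phase 1: garnet yes -> prepared; delta yes -> prepared; indigo yes -> prepared; onyx yes -> prepared; pylon no -> aborted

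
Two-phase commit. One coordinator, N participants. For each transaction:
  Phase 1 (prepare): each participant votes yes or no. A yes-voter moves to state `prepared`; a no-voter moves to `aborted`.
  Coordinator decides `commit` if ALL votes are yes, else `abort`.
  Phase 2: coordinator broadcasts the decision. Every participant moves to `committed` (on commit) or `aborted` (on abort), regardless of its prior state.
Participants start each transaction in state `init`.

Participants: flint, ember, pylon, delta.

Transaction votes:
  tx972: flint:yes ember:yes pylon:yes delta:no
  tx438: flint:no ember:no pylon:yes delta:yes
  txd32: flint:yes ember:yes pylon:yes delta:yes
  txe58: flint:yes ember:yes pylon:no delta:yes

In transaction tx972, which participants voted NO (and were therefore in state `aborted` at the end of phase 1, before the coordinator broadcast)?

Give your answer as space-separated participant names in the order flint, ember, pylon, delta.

Txn tx972 phase 1: flint yes -> prepared; ember yes -> prepared; pylon yes -> prepared; delta no -> aborted

Answer: delta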